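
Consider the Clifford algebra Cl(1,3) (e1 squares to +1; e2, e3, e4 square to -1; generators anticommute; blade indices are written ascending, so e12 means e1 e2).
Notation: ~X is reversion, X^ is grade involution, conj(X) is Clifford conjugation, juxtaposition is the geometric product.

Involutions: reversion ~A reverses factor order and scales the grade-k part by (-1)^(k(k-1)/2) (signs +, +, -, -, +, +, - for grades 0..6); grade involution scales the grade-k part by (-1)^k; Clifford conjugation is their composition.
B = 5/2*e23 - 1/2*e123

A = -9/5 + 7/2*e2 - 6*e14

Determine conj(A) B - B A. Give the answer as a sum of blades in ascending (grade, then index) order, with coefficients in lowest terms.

first term: 35/4*e3 + 7/4*e13 - 9/2*e23 + 9/10*e123 + 3*e234 + 15*e1234
second term: 35/4*e3 - 7/4*e13 - 9/2*e23 + 9/10*e123 + 3*e234 - 15*e1234
Answer: 7/2*e13 + 30*e1234


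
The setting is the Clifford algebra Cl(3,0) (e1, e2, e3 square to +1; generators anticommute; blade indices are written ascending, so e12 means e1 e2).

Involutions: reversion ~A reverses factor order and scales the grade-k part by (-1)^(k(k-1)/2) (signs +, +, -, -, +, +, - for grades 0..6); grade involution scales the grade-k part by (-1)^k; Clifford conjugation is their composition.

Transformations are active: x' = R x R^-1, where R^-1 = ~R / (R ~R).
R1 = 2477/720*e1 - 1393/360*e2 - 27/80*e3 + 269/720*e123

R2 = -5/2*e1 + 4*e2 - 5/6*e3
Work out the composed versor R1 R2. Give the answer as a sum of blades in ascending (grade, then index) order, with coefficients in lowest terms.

Distribute over the terms of R2 (each basis-blade product reordered to ascending indices, repeated generators contracted through their squares):
R1 (-5/2*e1) = -2477/288 - 1393/144*e12 - 27/32*e13 - 269/288*e23
R1 (4*e2) = -1393/90 + 2477/180*e12 - 269/180*e13 + 27/20*e23
R1 (-5/6*e3) = 9/32 - 269/864*e12 - 2477/864*e13 + 1393/432*e23
Summing the partial products and collecting blades:
Answer: -8567/360 + 16313/4320*e12 - 11243/2160*e13 + 15727/4320*e23


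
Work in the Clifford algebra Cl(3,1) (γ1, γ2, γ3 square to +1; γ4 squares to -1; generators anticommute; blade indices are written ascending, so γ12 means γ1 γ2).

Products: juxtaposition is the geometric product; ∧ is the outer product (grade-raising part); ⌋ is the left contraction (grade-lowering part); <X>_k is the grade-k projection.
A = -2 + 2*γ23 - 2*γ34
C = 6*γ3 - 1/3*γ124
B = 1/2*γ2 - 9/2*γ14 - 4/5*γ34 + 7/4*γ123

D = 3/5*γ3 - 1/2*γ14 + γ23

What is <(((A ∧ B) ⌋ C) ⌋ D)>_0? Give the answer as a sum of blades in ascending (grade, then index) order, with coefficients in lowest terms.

step 1: -γ2 + 9*γ14 + 8/5*γ34 - 7/2*γ123 - γ234 - 9*γ1234
step 2: 3*γ2 - 1/3*γ14
step 3: 1/6 + 3*γ3
step 4: 1/6
Answer: 1/6


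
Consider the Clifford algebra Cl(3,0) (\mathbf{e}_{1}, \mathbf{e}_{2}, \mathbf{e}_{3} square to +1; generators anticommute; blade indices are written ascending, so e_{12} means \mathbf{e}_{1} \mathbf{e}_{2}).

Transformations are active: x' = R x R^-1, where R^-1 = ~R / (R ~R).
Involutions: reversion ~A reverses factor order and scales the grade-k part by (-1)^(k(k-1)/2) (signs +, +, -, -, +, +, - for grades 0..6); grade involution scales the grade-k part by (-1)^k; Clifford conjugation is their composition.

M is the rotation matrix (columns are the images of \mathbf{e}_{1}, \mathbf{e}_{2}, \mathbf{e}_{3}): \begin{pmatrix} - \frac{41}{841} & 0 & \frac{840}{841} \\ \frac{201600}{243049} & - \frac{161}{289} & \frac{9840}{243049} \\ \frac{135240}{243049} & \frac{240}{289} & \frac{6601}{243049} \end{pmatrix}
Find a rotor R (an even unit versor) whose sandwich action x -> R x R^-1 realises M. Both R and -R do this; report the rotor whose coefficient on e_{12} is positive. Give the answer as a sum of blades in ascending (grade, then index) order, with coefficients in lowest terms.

Method: write R = a + b12*e_{12} + b13*e_{13} + b23*e_{23} with a^2 + b12^2 + b13^2 + b23^2 = 1 (so R^-1 = ~R). Expanding the columns R e_j ~R gives tr M = 4a^2 - 1 and, from the antisymmetric part, M21 - M12 = -4a*b12, M13 - M31 = 4a*b13, M32 - M23 = -4a*b23.
Here tr M = -\frac{140649}{243049}, so a^2 = (1 + tr M)/4 = \frac{25600}{243049} and a = ±\frac{160}{493}. Taking a = \frac{160}{493}: M21 - M12 = \frac{201600}{243049}, M13 - M31 = \frac{107520}{243049}, M32 - M23 = \frac{192000}{243049}, giving b12 = -\frac{315}{493}, b13 = \frac{168}{493}, b23 = -\frac{300}{493}, i.e. R = \frac{160}{493} - \frac{315}{493} e_{12} + \frac{168}{493} e_{13} - \frac{300}{493} e_{23}.
Its e_{12} coefficient is negative, so report the other preimage -R.
Answer: -\frac{160}{493} + \frac{315}{493} e_{12} - \frac{168}{493} e_{13} + \frac{300}{493} e_{23}. Note: both R and -R realise this M (trace -\frac{140649}{243049}); the covering map identifies them, and the e_{12}-coefficient sign is the tie-breaker.


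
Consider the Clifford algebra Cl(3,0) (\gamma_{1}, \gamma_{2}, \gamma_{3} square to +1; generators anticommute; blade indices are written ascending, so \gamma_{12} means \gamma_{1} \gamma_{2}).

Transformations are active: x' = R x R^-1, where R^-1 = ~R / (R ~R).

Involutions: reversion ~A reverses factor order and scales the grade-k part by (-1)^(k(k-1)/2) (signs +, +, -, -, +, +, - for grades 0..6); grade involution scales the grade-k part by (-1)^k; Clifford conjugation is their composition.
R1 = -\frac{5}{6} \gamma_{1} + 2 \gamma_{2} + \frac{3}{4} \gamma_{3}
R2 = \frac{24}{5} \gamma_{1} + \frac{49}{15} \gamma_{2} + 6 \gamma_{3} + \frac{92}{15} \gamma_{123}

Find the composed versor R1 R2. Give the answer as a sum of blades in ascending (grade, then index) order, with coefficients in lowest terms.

Distribute over the terms of R1 (each basis-blade product reordered to ascending indices, repeated generators contracted through their squares):
(-\frac{5}{6} \gamma_{1}) R2 = -4 - \frac{49}{18} \gamma_{12} - 5 \gamma_{13} - \frac{46}{9} \gamma_{23}
(2 \gamma_{2}) R2 = \frac{98}{15} - \frac{48}{5} \gamma_{12} - \frac{184}{15} \gamma_{13} + 12 \gamma_{23}
(\frac{3}{4} \gamma_{3}) R2 = \frac{9}{2} + \frac{23}{5} \gamma_{12} - \frac{18}{5} \gamma_{13} - \frac{49}{20} \gamma_{23}
Summing the partial products and collecting blades:
Answer: \frac{211}{30} - \frac{139}{18} \gamma_{12} - \frac{313}{15} \gamma_{13} + \frac{799}{180} \gamma_{23}


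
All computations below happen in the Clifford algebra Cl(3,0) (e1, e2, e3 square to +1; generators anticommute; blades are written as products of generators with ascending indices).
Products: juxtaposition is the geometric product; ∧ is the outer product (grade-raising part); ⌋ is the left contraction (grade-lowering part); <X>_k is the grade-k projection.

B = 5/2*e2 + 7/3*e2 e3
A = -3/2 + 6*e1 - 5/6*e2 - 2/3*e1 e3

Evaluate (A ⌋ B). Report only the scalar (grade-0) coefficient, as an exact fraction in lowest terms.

step 1: -25/12 - 15/4*e2 - 35/18*e3 - 7/2*e2 e3
Answer: -25/12


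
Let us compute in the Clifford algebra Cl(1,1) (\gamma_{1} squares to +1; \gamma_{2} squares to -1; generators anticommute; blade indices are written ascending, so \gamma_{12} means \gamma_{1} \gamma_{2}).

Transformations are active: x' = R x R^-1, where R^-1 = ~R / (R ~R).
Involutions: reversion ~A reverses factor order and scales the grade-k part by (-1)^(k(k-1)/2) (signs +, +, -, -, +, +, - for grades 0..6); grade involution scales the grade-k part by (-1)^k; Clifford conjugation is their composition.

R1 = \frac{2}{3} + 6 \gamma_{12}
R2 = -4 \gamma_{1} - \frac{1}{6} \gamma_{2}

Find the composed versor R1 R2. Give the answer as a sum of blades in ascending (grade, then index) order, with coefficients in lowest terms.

Distribute over the terms of R1 (each basis-blade product reordered to ascending indices, repeated generators contracted through their squares):
(\frac{2}{3}) R2 = -\frac{8}{3} \gamma_{1} - \frac{1}{9} \gamma_{2}
(6 \gamma_{12}) R2 = \gamma_{1} + 24 \gamma_{2}
Summing the partial products and collecting blades:
Answer: -\frac{5}{3} \gamma_{1} + \frac{215}{9} \gamma_{2}


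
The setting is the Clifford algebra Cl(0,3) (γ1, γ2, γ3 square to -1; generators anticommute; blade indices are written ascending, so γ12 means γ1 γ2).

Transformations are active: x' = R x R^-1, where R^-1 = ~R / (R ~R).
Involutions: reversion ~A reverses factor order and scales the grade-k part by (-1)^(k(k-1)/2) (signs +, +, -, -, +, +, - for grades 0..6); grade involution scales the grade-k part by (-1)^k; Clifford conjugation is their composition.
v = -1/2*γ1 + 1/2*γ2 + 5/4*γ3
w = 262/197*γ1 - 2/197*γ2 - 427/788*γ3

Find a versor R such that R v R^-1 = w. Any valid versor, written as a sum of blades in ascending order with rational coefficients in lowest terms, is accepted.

R = v + w = 327/394*γ1 + 193/394*γ2 + 279/394*γ3 works: the equal norms (-33/16) guarantee its sandwich swaps v into w.
Answer: 327/394*γ1 + 193/394*γ2 + 279/394*γ3


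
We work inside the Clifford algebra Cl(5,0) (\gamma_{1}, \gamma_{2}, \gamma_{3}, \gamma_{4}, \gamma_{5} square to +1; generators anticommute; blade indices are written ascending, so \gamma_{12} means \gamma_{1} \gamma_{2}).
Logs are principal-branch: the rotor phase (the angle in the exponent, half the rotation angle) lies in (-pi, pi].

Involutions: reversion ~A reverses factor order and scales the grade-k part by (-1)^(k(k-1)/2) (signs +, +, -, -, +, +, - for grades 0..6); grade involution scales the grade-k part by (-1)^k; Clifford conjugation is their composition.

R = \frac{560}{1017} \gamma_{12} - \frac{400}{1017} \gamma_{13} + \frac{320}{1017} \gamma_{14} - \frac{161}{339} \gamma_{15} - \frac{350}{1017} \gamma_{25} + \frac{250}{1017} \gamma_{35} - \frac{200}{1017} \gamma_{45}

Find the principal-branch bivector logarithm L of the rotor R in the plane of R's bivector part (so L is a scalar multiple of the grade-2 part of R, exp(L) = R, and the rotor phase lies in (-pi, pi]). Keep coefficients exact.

The scalar part of R is 0, which fixes the principal-branch rotor phase; the unit plane is then the bivector part divided by the sine of that phase, and L is that plane scaled by the phase.
Concretely: cos(phase) = 0 gives phase = ±\frac{\pi}{2}, and since phase/sin(phase) is even the sign is immaterial: L = (phase/sin(phase)) * <R>_2 = (\frac{\pi}{2}) * <R>_2.
Answer: \frac{280 \pi}{1017} \gamma_{12} - \frac{200 \pi}{1017} \gamma_{13} + \frac{160 \pi}{1017} \gamma_{14} - \frac{161 \pi}{678} \gamma_{15} - \frac{175 \pi}{1017} \gamma_{25} + \frac{125 \pi}{1017} \gamma_{35} - \frac{100 \pi}{1017} \gamma_{45}


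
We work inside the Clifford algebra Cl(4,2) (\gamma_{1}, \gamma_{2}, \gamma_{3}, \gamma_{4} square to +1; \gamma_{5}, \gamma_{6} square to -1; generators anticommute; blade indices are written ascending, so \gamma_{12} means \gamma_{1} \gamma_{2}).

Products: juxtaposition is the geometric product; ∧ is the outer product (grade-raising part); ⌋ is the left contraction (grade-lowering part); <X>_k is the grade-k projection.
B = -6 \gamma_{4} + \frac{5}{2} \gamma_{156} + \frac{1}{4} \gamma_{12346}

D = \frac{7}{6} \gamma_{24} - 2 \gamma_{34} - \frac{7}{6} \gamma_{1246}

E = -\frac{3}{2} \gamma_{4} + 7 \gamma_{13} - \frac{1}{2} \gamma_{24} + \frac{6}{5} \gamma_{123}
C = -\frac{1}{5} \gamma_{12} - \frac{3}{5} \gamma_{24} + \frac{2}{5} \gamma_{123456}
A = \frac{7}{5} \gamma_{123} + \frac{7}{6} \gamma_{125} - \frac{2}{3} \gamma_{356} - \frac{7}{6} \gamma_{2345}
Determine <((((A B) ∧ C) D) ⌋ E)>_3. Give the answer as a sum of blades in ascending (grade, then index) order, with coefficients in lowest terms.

step 1: -\frac{5}{3} \gamma_{13} - \frac{35}{12} \gamma_{26} - \frac{7}{20} \gamma_{46} - \frac{7}{24} \gamma_{156} - 7 \gamma_{235} - \frac{42}{5} \gamma_{1234} + \frac{43}{6} \gamma_{1245} + \frac{7}{2} \gamma_{2356} + \frac{89}{24} \gamma_{3456} + \frac{35}{12} \gamma_{12346}
step 2: -\gamma_{1234} + \frac{7}{100} \gamma_{1246} + \frac{7}{40} \gamma_{12456} - \frac{89}{120} \gamma_{123456}
step 3: \frac{49}{600} - \frac{49}{240} \gamma_{5} - 2 \gamma_{12} - \frac{7}{6} \gamma_{13} - \frac{49}{600} \gamma_{16} + \frac{623}{720} \gamma_{35} - \frac{7}{6} \gamma_{36} - \frac{49}{240} \gamma_{156} + \frac{7}{50} \gamma_{1236} - \frac{89}{60} \gamma_{1256} - \frac{623}{720} \gamma_{1356} + \frac{7}{20} \gamma_{12356}
step 4: \frac{49}{6} - \frac{7}{5} \gamma_{2} + \frac{12}{5} \gamma_{3} - \frac{49}{400} \gamma_{4} + \frac{343}{600} \gamma_{13} - \frac{49}{1200} \gamma_{24} + \frac{49}{500} \gamma_{123}
step 5: \frac{49}{500} \gamma_{123}
Answer: \frac{49}{500} \gamma_{123}


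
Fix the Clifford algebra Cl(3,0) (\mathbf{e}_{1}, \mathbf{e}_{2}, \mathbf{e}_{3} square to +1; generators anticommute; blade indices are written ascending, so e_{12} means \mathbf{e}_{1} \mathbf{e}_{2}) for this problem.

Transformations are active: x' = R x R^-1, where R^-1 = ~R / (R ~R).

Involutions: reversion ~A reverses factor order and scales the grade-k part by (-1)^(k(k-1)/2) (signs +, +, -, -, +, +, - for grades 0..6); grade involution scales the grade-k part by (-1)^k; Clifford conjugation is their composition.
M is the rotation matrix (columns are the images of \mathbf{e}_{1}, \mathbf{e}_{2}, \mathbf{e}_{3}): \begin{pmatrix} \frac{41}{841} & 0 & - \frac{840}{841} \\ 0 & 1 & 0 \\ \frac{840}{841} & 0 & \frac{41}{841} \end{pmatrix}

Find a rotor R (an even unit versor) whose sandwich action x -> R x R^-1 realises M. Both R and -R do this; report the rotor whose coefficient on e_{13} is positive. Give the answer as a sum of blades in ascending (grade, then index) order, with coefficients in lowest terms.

Method: write R = a + b12*e_{12} + b13*e_{13} + b23*e_{23} with a^2 + b12^2 + b13^2 + b23^2 = 1 (so R^-1 = ~R). Expanding the columns R e_j ~R gives tr M = 4a^2 - 1 and, from the antisymmetric part, M21 - M12 = -4a*b12, M13 - M31 = 4a*b13, M32 - M23 = -4a*b23.
Here tr M = \frac{923}{841}, so a^2 = (1 + tr M)/4 = \frac{441}{841} and a = ±\frac{21}{29}. Taking a = \frac{21}{29}: M21 - M12 = 0, M13 - M31 = -\frac{1680}{841}, M32 - M23 = 0, giving b12 = 0, b13 = -\frac{20}{29}, b23 = 0, i.e. R = \frac{21}{29} - \frac{20}{29} e_{13}.
Its e_{13} coefficient is negative, so report the other preimage -R.
Answer: -\frac{21}{29} + \frac{20}{29} e_{13}. Why the constraint matters: R and -R act identically through the sandwich — M has trace \frac{923}{841} either way — so only the sign condition on e_{13} picks one of the two preimages.


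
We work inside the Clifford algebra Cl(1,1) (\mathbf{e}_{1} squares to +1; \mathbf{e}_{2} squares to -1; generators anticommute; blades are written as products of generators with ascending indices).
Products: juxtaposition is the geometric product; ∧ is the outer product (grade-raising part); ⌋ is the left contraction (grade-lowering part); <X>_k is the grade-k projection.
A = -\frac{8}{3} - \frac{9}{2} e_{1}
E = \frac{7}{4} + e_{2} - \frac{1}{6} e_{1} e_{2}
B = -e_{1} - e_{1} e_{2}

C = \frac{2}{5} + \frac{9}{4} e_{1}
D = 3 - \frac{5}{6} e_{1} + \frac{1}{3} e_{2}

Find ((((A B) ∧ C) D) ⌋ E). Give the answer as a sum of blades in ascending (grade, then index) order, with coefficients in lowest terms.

step 1: \frac{9}{2} + \frac{8}{3} e_{1} + \frac{9}{2} e_{2} + \frac{8}{3} e_{1} e_{2}
step 2: \frac{9}{5} + \frac{1343}{120} e_{1} + \frac{9}{5} e_{2} - \frac{1087}{120} e_{1} e_{2}
step 3: -\frac{3259}{720} + \frac{6317}{180} e_{1} - \frac{223}{144} e_{2} - \frac{395}{18} e_{1} e_{2}
step 4: -\frac{23459}{8640} + \frac{223}{864} e_{1} - \frac{22411}{2160} e_{2} + \frac{3259}{4320} e_{1} e_{2}
Answer: -\frac{23459}{8640} + \frac{223}{864} e_{1} - \frac{22411}{2160} e_{2} + \frac{3259}{4320} e_{1} e_{2}


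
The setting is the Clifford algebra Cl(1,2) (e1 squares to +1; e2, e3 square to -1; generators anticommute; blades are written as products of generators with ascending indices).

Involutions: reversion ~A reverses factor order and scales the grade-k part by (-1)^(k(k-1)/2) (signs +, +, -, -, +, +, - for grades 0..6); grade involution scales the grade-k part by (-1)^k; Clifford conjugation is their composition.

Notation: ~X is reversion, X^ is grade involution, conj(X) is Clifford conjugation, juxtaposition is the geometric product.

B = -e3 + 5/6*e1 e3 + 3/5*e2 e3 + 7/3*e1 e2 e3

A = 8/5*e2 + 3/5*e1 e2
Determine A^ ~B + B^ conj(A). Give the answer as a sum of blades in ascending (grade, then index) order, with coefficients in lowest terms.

first term: -59/25*e3 + 307/75*e1 e3 + 21/10*e2 e3 - 29/15*e1 e2 e3
second term: 11/25*e3 + 253/75*e1 e3 + 11/10*e2 e3 + 11/15*e1 e2 e3
Answer: -48/25*e3 + 112/15*e1 e3 + 16/5*e2 e3 - 6/5*e1 e2 e3


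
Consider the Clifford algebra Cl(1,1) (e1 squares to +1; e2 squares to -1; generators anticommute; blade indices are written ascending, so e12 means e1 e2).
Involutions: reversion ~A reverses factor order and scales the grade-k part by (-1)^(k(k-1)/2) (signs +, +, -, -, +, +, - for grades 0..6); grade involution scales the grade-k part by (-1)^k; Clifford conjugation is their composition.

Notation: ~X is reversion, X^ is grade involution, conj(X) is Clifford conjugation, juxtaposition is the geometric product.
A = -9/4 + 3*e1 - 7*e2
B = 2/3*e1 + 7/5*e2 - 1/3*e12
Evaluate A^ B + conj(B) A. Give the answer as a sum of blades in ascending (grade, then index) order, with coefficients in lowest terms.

first term: -59/5 - 23/6*e1 - 43/20*e2 - 487/60*e12
second term: -59/5 + 23/6*e1 + 43/20*e2 + 487/60*e12
Answer: -118/5


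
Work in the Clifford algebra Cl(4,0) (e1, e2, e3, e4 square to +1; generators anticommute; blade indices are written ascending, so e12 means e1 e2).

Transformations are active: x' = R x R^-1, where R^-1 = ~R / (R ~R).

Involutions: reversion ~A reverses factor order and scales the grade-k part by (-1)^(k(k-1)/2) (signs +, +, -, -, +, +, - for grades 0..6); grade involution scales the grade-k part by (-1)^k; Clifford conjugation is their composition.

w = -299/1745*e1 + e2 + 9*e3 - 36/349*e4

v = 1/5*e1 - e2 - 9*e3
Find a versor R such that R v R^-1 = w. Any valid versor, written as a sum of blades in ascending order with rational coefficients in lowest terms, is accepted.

Equal squares first: v^2 = w^2 = 2051/25. Then v + w = 10/349*e1 - 36/349*e4 is a versor taking v to w, provided it is invertible.
Answer: 10/349*e1 - 36/349*e4


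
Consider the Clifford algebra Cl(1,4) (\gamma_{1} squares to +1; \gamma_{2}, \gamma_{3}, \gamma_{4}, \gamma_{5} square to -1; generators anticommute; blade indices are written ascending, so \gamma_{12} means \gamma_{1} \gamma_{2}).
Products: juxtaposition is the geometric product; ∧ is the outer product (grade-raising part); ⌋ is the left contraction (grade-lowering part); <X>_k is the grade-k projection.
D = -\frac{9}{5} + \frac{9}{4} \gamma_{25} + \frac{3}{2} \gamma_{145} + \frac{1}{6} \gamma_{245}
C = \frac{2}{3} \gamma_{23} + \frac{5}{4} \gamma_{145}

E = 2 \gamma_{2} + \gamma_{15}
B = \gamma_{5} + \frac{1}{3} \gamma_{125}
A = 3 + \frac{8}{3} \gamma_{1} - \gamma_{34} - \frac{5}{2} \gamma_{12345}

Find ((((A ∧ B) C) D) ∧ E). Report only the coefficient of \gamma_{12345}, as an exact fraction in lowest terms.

step 1: 3 \gamma_{5} + \frac{8}{3} \gamma_{15} + \gamma_{125} - \gamma_{345} - \frac{1}{3} \gamma_{12345}
step 2: -\frac{10}{3} \gamma_{4} - \frac{5}{4} \gamma_{13} - \frac{15}{4} \gamma_{14} + \frac{5}{12} \gamma_{23} + \frac{5}{4} \gamma_{24} - \frac{2}{3} \gamma_{135} + \frac{2}{9} \gamma_{145} + 2 \gamma_{235} - \frac{2}{3} \gamma_{245} + \frac{16}{9} \gamma_{1235}
step 3: -\frac{4}{9} + \frac{9}{2} \gamma_{3} + \frac{9}{2} \gamma_{4} - \frac{35}{6} \gamma_{5} - \frac{28}{27} \gamma_{12} + \frac{25}{4} \gamma_{13} + \frac{27}{4} \gamma_{14} - 5 \gamma_{15} - \frac{3}{4} \gamma_{23} - \frac{9}{4} \gamma_{24} - \frac{5}{9} \gamma_{25} - \frac{4}{3} \gamma_{34} + \frac{15}{16} \gamma_{35} + \frac{45}{16} \gamma_{45} + \frac{3}{2} \gamma_{123} - \frac{1}{2} \gamma_{124} - \frac{5}{2} \gamma_{125} - \frac{8}{27} \gamma_{134} + \frac{6}{5} \gamma_{135} - \frac{2}{5} \gamma_{145} - \frac{8}{3} \gamma_{234} - \frac{18}{5} \gamma_{235} + \frac{87}{10} \gamma_{245} + \frac{35}{18} \gamma_{345} - \frac{28}{9} \gamma_{1234} - \frac{31}{80} \gamma_{1235} + \frac{135}{16} \gamma_{1245} + \frac{5}{6} \gamma_{12345}
step 4: -\frac{8}{9} \gamma_{2} - \frac{4}{9} \gamma_{15} - 9 \gamma_{23} - 9 \gamma_{24} + \frac{35}{3} \gamma_{25} - \frac{25}{2} \gamma_{123} - \frac{27}{2} \gamma_{124} + 10 \gamma_{125} - \frac{9}{2} \gamma_{135} - \frac{9}{2} \gamma_{145} - \frac{8}{3} \gamma_{234} + \frac{15}{8} \gamma_{235} + \frac{45}{8} \gamma_{245} - \frac{16}{27} \gamma_{1234} + \frac{33}{20} \gamma_{1235} - \frac{61}{20} \gamma_{1245} - \frac{4}{3} \gamma_{1345} - \frac{35}{9} \gamma_{2345} + \frac{8}{3} \gamma_{12345}
Answer: \frac{8}{3}


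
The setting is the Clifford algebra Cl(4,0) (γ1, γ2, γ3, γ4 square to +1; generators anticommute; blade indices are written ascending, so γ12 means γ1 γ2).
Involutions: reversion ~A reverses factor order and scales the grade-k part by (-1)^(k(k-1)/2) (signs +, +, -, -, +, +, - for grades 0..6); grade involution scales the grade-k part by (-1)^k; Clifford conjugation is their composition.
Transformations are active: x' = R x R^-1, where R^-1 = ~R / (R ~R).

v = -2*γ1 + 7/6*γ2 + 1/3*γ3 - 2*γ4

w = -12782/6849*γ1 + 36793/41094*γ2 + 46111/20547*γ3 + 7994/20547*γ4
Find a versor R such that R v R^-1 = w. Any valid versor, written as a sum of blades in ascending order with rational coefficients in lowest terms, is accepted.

Key observation: q(v) = q(w) = 341/36 (sandwiches preserve the norm), so R = v + w = -26480/6849*γ1 + 42368/20547*γ2 + 52960/20547*γ3 - 33100/20547*γ4 works whenever it is invertible — the component of v along it is kept and (v - w)/2 reverses, sending v to w.
Answer: -26480/6849*γ1 + 42368/20547*γ2 + 52960/20547*γ3 - 33100/20547*γ4


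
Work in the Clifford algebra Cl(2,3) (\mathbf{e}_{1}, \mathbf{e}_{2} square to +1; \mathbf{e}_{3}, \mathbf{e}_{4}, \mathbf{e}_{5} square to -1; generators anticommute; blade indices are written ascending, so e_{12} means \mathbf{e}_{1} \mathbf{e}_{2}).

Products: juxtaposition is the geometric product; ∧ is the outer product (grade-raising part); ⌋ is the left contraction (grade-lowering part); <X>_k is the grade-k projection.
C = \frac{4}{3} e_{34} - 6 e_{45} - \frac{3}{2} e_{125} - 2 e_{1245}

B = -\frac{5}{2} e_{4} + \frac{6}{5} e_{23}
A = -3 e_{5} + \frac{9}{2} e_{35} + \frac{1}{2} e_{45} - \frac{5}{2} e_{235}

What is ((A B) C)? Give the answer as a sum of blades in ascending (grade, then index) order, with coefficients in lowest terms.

step 1: -\frac{17}{4} e_{5} + \frac{27}{5} e_{25} - \frac{15}{2} e_{45} - \frac{18}{5} e_{235} + \frac{45}{4} e_{345} - \frac{113}{20} e_{2345}
step 2: -45 - \frac{81}{10} e_{1} + \frac{135}{2} e_{3} + \frac{51}{2} e_{4} - 15 e_{5} - \frac{171}{8} e_{12} + \frac{167}{10} e_{13} + \frac{54}{5} e_{14} - \frac{339}{10} e_{23} - \frac{162}{5} e_{24} + \frac{113}{15} e_{25} - 10 e_{35} + \frac{45}{2} e_{123} - \frac{11}{4} e_{124} + \frac{51}{40} e_{134} + \frac{108}{5} e_{234} + \frac{24}{5} e_{245} - \frac{17}{3} e_{345} + \frac{135}{8} e_{1234} + \frac{36}{5} e_{2345}
Answer: -45 - \frac{81}{10} e_{1} + \frac{135}{2} e_{3} + \frac{51}{2} e_{4} - 15 e_{5} - \frac{171}{8} e_{12} + \frac{167}{10} e_{13} + \frac{54}{5} e_{14} - \frac{339}{10} e_{23} - \frac{162}{5} e_{24} + \frac{113}{15} e_{25} - 10 e_{35} + \frac{45}{2} e_{123} - \frac{11}{4} e_{124} + \frac{51}{40} e_{134} + \frac{108}{5} e_{234} + \frac{24}{5} e_{245} - \frac{17}{3} e_{345} + \frac{135}{8} e_{1234} + \frac{36}{5} e_{2345}


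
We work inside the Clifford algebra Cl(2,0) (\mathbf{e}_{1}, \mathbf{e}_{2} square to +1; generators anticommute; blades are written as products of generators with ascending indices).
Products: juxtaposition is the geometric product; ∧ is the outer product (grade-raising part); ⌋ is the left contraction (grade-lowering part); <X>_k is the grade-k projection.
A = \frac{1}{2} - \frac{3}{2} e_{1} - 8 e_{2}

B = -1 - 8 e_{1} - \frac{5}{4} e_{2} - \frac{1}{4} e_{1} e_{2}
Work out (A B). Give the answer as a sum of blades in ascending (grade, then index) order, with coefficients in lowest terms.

step 1: \frac{43}{2} - \frac{9}{2} e_{1} + \frac{31}{4} e_{2} - \frac{249}{4} e_{1} e_{2}
Answer: \frac{43}{2} - \frac{9}{2} e_{1} + \frac{31}{4} e_{2} - \frac{249}{4} e_{1} e_{2}


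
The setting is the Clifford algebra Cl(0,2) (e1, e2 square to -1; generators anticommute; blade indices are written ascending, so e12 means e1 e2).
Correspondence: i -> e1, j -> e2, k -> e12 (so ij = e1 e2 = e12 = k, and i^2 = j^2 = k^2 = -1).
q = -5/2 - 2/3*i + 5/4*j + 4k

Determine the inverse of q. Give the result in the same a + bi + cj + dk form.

In blades: q = -5/2 - 2/3*e1 + 5/4*e2 + 4*e12.
With qbar = -5/2 + 2/3*e1 - 5/4*e2 - 4*e12 (scalar fixed, mapped units negated), q qbar = 3493/144 (the sum of squared coefficients), so q^-1 = qbar / (3493/144) = -360/3493 + 96/3493*e1 - 180/3493*e2 - 576/3493*e12; translating back:
Answer: -360/3493 + 96/3493*i - 180/3493*j - 576/3493*k


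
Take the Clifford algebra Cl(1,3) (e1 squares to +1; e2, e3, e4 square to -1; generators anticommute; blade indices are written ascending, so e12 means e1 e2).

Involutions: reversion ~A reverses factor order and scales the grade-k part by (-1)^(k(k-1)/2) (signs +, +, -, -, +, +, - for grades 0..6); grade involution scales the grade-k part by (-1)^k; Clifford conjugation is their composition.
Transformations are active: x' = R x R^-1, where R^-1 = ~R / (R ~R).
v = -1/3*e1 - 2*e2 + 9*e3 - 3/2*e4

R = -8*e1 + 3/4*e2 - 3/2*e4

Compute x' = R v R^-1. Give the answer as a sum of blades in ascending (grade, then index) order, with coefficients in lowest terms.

~R = -8*e1 + 3/4*e2 - 3/2*e4, and R ~R = 979/16, so R^-1 = ~R / (979/16).
R v = 23/12 + 65/4*e12 - 72*e13 + 23/2*e14 + 27/4*e23 - 33/8*e24 + 27/2*e34
Answer: -493/2937*e1 + 2004/979*e2 - 9*e3 + 2753/1958*e4


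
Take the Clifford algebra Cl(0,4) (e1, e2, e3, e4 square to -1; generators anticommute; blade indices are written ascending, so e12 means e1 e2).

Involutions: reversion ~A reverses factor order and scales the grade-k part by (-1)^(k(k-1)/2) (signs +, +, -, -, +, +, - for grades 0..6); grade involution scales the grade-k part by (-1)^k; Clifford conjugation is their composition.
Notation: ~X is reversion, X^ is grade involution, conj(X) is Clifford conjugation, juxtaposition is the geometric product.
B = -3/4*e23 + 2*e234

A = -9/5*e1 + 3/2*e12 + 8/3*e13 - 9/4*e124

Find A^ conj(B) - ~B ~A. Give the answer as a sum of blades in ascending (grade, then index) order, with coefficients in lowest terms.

first term: 2*e12 + 27/8*e13 + 27/20*e123 + 16/3*e124 - 75/16*e134 + 18/5*e1234
second term: 2*e12 + 27/8*e13 - 27/20*e123 - 16/3*e124 + 75/16*e134 - 18/5*e1234
Answer: 27/10*e123 + 32/3*e124 - 75/8*e134 + 36/5*e1234


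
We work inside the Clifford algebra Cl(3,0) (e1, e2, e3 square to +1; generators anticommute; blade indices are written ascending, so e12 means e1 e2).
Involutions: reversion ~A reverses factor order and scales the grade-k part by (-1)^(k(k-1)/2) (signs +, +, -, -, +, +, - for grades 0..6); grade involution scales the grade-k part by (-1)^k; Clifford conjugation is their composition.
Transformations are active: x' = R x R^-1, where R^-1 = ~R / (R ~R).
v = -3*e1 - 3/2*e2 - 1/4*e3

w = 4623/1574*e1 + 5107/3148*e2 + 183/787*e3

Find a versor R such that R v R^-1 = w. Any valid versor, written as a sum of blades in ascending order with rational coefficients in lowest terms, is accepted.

R = v + w = -99/1574*e1 + 385/3148*e2 - 55/3148*e3 works: the equal norms (181/16) guarantee its sandwich swaps v into w.
Answer: -99/1574*e1 + 385/3148*e2 - 55/3148*e3


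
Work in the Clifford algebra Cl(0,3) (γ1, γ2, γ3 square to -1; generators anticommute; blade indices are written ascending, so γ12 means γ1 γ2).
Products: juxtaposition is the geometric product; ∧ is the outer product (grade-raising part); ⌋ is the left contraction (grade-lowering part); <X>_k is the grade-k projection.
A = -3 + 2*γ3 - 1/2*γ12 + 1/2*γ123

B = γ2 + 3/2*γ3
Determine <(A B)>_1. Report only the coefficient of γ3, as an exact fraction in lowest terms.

step 1: -3 + 1/2*γ1 - 3*γ2 - 9/2*γ3 - 3/4*γ12 + 1/2*γ13 - 2*γ23 - 3/4*γ123
step 2: 1/2*γ1 - 3*γ2 - 9/2*γ3
Answer: -9/2


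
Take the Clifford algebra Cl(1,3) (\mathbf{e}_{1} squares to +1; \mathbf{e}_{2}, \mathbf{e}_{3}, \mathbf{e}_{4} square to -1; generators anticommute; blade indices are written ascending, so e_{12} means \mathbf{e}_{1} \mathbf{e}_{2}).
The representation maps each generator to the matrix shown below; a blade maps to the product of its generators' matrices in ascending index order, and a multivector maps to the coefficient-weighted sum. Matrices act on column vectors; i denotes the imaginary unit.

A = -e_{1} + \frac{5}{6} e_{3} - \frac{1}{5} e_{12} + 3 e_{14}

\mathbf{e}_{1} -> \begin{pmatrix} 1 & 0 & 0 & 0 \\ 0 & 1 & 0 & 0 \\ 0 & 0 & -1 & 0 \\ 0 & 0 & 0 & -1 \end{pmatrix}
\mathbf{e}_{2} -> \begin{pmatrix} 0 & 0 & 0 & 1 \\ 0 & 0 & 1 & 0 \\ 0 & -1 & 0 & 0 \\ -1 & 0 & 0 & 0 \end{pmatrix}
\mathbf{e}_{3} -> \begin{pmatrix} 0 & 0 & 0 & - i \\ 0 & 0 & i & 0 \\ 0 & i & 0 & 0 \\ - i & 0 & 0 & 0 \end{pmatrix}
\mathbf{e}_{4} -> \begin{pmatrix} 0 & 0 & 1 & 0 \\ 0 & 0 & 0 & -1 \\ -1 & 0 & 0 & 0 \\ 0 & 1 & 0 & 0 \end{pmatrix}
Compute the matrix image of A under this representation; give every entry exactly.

Bivector images (products of the table entries): rho(e_{12}) = rho(\mathbf{e}_{1})rho(\mathbf{e}_{2}) = \begin{pmatrix} 0 & 0 & 0 & 1 \\ 0 & 0 & 1 & 0 \\ 0 & 1 & 0 & 0 \\ 1 & 0 & 0 & 0 \end{pmatrix}; rho(e_{14}) = rho(\mathbf{e}_{1})rho(\mathbf{e}_{4}) = \begin{pmatrix} 0 & 0 & 1 & 0 \\ 0 & 0 & 0 & -1 \\ 1 & 0 & 0 & 0 \\ 0 & -1 & 0 & 0 \end{pmatrix}.
M = (-1)*rho(e_{1}) + (\frac{5}{6})*rho(e_{3}) + (-\frac{1}{5})*rho(e_{12}) + (3)*rho(e_{14}), summed entrywise:
Answer: \begin{pmatrix} -1 & 0 & 3 & - \frac{1}{5} - \frac{5 i}{6} \\ 0 & -1 & - \frac{1}{5} + \frac{5 i}{6} & -3 \\ 3 & - \frac{1}{5} + \frac{5 i}{6} & 1 & 0 \\ - \frac{1}{5} - \frac{5 i}{6} & -3 & 0 & 1 \end{pmatrix}


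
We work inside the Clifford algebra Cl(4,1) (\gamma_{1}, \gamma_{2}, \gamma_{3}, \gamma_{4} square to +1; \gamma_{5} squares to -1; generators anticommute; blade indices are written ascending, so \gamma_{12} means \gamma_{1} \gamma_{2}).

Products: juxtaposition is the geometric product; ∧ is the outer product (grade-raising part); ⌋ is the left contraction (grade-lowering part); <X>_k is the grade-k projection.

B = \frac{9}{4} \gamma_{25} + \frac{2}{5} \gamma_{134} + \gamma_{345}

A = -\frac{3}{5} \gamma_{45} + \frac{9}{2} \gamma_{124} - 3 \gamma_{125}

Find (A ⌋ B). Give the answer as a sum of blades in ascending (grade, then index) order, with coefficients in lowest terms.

step 1: -\frac{3}{5} \gamma_{3}
Answer: -\frac{3}{5} \gamma_{3}


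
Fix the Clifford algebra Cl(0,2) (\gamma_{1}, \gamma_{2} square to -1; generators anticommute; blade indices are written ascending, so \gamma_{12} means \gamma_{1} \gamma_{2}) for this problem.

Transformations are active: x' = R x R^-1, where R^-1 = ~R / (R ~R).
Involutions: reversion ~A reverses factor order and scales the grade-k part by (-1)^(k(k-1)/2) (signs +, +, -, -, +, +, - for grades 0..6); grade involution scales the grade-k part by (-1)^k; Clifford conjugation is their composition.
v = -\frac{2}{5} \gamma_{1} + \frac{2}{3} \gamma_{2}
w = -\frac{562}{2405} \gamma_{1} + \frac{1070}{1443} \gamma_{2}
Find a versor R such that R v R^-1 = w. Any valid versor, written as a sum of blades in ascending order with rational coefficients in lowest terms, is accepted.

Take R = v + w = -\frac{1524}{2405} \gamma_{1} + \frac{2032}{1443} \gamma_{2}. Because q(v) = q(w) = -\frac{136}{225}, conjugation by R sends v exactly to w.
Answer: -\frac{1524}{2405} \gamma_{1} + \frac{2032}{1443} \gamma_{2}


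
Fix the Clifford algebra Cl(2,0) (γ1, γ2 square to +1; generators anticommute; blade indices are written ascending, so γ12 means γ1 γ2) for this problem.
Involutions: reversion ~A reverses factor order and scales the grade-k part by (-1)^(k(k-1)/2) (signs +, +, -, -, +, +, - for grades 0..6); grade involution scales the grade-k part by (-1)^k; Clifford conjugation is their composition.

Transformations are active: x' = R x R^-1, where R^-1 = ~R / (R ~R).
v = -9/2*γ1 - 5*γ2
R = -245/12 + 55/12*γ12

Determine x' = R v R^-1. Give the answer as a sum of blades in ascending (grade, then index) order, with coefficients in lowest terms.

~R = -245/12 - 55/12*γ12, and R ~R = 31525/72, so R^-1 = ~R / (31525/72).
R v = 1655/24*γ1 + 2945/24*γ2
Answer: -2435/1261*γ1 - 16251/2522*γ2


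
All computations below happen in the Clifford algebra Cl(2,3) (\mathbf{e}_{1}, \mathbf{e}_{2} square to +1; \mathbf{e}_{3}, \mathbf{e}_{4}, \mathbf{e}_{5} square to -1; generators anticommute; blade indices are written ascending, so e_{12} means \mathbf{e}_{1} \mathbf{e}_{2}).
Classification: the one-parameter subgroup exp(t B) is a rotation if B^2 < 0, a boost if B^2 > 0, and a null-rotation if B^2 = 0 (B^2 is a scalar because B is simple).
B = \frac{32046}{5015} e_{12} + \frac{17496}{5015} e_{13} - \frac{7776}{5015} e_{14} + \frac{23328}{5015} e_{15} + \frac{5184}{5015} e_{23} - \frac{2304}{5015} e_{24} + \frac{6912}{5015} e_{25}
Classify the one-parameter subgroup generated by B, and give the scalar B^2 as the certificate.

B^2 term by term: the squares give (\frac{32046}{5015})^2*(e_{12})^2 + (\frac{17496}{5015})^2*(e_{13})^2 + (-\frac{7776}{5015})^2*(e_{14})^2 + (\frac{23328}{5015})^2*(e_{15})^2 + (\frac{5184}{5015})^2*(e_{23})^2 + (-\frac{2304}{5015})^2*(e_{24})^2 + (\frac{6912}{5015})^2*(e_{25})^2 = \frac{1026946116}{25150225}*(-1) + \frac{306110016}{25150225}*(+1) + \frac{60466176}{25150225}*(+1) + \frac{544195584}{25150225}*(+1) + \frac{26873856}{25150225}*(+1) + \frac{5308416}{25150225}*(+1) + \frac{47775744}{25150225}*(+1) = -\frac{36}{25} (each basis 2-blade squares to minus the product of its generators' squares); cross terms between blades sharing an index anticommute and cancel; the commuting (index-disjoint) pairs give grade-4 terms 2*c*c'*(blade product), which cancel blade by blade — e_{1234}: \frac{80621568}{25150225} - \frac{80621568}{25150225} = 0; e_{1235}: -\frac{241864704}{25150225} + \frac{241864704}{25150225} = 0; e_{1245}: \frac{107495424}{25150225} - \frac{107495424}{25150225} = 0 — confirming B is simple. So B^2 = -\frac{36}{25}.
Answer: rotation, certificate B^2 = -\frac{36}{25}. B^2 = -\frac{36}{25} is basis-independent, so its sign is the whole story.


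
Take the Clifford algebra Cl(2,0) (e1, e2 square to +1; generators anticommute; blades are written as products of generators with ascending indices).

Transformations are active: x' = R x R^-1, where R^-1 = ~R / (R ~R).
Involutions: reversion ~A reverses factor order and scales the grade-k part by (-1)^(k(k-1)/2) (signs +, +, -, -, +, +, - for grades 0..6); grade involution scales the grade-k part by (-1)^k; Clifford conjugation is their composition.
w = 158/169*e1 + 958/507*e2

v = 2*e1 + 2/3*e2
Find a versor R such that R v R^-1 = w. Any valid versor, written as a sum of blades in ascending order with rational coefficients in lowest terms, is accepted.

Reasoning: v^2 = w^2 = 40/9 since conjugation preserves the quadratic form; R = v + w = 496/169*e1 + 432/169*e2 is then valid when invertible, keeping its own part and reversing (v - w)/2.
Answer: 496/169*e1 + 432/169*e2


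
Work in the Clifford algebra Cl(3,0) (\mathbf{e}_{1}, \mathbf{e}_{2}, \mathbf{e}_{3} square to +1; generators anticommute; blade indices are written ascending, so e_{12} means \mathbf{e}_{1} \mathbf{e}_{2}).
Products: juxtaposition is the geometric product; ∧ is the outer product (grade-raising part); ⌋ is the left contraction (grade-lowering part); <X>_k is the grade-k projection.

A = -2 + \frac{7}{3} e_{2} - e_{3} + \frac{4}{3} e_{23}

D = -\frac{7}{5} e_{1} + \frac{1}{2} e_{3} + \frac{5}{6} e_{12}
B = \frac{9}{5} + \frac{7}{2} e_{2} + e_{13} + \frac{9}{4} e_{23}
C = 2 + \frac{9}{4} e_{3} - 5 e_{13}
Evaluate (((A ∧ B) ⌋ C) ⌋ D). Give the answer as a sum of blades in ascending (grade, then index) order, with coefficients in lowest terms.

step 1: -\frac{18}{5} - \frac{14}{5} e_{2} - \frac{9}{5} e_{3} - 2 e_{13} + \frac{7}{5} e_{23} - \frac{7}{3} e_{123}
step 2: -\frac{85}{4} - 9 e_{1} - \frac{81}{10} e_{3} + 18 e_{13}
step 3: \frac{171}{20} + \frac{119}{4} e_{1} - \frac{15}{2} e_{2} - \frac{85}{8} e_{3} - \frac{425}{24} e_{12}
Answer: \frac{171}{20} + \frac{119}{4} e_{1} - \frac{15}{2} e_{2} - \frac{85}{8} e_{3} - \frac{425}{24} e_{12}


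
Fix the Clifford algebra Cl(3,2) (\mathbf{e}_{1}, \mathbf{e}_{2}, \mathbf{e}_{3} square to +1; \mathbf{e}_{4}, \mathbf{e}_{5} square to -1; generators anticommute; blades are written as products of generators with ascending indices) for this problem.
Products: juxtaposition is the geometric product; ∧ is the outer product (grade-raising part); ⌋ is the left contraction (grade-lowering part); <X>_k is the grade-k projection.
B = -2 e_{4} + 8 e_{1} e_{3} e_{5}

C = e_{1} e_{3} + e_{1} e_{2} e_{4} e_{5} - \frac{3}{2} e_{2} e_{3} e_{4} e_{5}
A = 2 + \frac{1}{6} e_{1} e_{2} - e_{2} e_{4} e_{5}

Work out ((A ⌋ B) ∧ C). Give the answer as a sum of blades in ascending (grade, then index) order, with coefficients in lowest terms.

step 1: -4 e_{4} + 16 e_{1} e_{3} e_{5}
step 2: -4 e_{1} e_{3} e_{4}
Answer: -4 e_{1} e_{3} e_{4}


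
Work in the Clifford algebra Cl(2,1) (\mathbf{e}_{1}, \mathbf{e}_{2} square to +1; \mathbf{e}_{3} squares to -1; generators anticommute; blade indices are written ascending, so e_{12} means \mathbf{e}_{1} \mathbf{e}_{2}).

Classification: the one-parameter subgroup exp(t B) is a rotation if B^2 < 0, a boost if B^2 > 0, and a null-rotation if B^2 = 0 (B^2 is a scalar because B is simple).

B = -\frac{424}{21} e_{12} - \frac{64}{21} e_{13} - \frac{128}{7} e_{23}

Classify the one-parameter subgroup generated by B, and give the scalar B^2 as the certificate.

B^2 term by term: the squares give (-\frac{424}{21})^2*(e_{12})^2 + (-\frac{64}{21})^2*(e_{13})^2 + (-\frac{128}{7})^2*(e_{23})^2 = \frac{179776}{441}*(-1) + \frac{4096}{441}*(+1) + \frac{16384}{49}*(+1) = -64 (each basis 2-blade squares to minus the product of its generators' squares); cross terms between blades sharing an index anticommute and cancel. So B^2 = -64.
Answer: rotation, certificate B^2 = -64. One invariant decides it: the square -64 survives every conjugation, and its sign is exactly the classification.


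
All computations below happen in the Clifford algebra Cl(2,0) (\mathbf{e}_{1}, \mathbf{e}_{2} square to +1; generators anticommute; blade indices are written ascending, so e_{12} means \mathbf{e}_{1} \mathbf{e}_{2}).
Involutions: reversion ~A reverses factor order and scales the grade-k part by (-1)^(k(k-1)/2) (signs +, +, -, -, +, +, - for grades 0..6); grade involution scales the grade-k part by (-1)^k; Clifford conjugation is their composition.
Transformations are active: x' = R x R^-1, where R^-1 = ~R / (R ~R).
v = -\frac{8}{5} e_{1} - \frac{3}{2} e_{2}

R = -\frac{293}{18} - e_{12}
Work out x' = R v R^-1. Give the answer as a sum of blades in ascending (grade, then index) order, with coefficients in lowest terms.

~R = -\frac{293}{18} + e_{12}, and R ~R = \frac{86173}{324}, so R^-1 = ~R / (\frac{86173}{324}).
R v = \frac{2479}{90} e_{1} + \frac{1369}{60} e_{2}
Answer: -\frac{4126}{2329} e_{1} - \frac{30111}{23290} e_{2}


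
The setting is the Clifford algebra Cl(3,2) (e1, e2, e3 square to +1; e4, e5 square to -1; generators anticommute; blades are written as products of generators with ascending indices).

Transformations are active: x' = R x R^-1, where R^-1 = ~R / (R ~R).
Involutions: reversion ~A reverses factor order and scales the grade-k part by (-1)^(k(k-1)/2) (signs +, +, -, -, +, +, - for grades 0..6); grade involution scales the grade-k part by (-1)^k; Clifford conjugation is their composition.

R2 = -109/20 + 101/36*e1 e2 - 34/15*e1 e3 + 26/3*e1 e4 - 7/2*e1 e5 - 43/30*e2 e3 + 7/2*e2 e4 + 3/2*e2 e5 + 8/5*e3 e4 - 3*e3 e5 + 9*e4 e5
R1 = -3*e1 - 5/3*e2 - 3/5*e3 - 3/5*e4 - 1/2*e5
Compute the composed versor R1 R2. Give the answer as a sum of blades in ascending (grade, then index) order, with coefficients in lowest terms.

Distribute over the terms of R1 (each basis-blade product reordered to ascending indices, repeated generators contracted through their squares):
(-3*e1) R2 = 327/20*e1 - 101/12*e2 + 34/5*e3 - 26*e4 + 21/2*e5 + 43/10*e1 e2 e3 - 21/2*e1 e2 e4 - 9/2*e1 e2 e5 - 24/5*e1 e3 e4 + 9*e1 e3 e5 - 27*e1 e4 e5
(-5/3*e2) R2 = 505/108*e1 + 109/12*e2 + 43/18*e3 - 35/6*e4 - 5/2*e5 - 34/9*e1 e2 e3 + 130/9*e1 e2 e4 - 35/6*e1 e2 e5 - 8/3*e2 e3 e4 + 5*e2 e3 e5 - 15*e2 e4 e5
(-3/5*e3) R2 = -34/25*e1 - 43/50*e2 + 327/100*e3 - 24/25*e4 + 9/5*e5 - 101/60*e1 e2 e3 + 26/5*e1 e3 e4 - 21/10*e1 e3 e5 + 21/10*e2 e3 e4 + 9/10*e2 e3 e5 - 27/5*e3 e4 e5
(-3/5*e4) R2 = -26/5*e1 - 21/10*e2 - 24/25*e3 + 327/100*e4 + 27/5*e5 - 101/60*e1 e2 e4 + 34/25*e1 e3 e4 - 21/10*e1 e4 e5 + 43/50*e2 e3 e4 + 9/10*e2 e4 e5 - 9/5*e3 e4 e5
(-1/2*e5) R2 = 7/4*e1 - 3/4*e2 + 3/2*e3 - 9/2*e4 + 109/40*e5 - 101/72*e1 e2 e5 + 17/15*e1 e3 e5 - 13/3*e1 e4 e5 + 43/60*e2 e3 e5 - 7/4*e2 e4 e5 - 4/5*e3 e4 e5
Summing the partial products and collecting blades:
Answer: 43783/2700*e1 - 913/300*e2 + 11699/900*e3 - 10207/300*e4 + 717/40*e5 - 209/180*e1 e2 e3 + 407/180*e1 e2 e4 - 845/72*e1 e2 e5 + 44/25*e1 e3 e4 + 241/30*e1 e3 e5 - 1003/30*e1 e4 e5 + 22/75*e2 e3 e4 + 397/60*e2 e3 e5 - 317/20*e2 e4 e5 - 8*e3 e4 e5
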